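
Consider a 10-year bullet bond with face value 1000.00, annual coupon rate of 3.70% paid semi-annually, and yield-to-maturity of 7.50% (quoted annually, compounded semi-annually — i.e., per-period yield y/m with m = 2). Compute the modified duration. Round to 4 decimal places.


Coupon per period c = face * coupon_rate / m = 18.500000
Periods per year m = 2; per-period yield y/m = 0.037500
Number of cashflows N = 20
Cashflows (t years, CF_t, discount factor 1/(1+y/m)^(m*t), PV):
  t = 0.5000: CF_t = 18.500000, DF = 0.963855, PV = 17.831325
  t = 1.0000: CF_t = 18.500000, DF = 0.929017, PV = 17.186820
  t = 1.5000: CF_t = 18.500000, DF = 0.895438, PV = 16.565609
  t = 2.0000: CF_t = 18.500000, DF = 0.863073, PV = 15.966852
  t = 2.5000: CF_t = 18.500000, DF = 0.831878, PV = 15.389737
  t = 3.0000: CF_t = 18.500000, DF = 0.801810, PV = 14.833482
  t = 3.5000: CF_t = 18.500000, DF = 0.772829, PV = 14.297332
  t = 4.0000: CF_t = 18.500000, DF = 0.744895, PV = 13.780561
  t = 4.5000: CF_t = 18.500000, DF = 0.717971, PV = 13.282468
  t = 5.0000: CF_t = 18.500000, DF = 0.692020, PV = 12.802379
  t = 5.5000: CF_t = 18.500000, DF = 0.667008, PV = 12.339642
  t = 6.0000: CF_t = 18.500000, DF = 0.642899, PV = 11.893631
  t = 6.5000: CF_t = 18.500000, DF = 0.619662, PV = 11.463741
  t = 7.0000: CF_t = 18.500000, DF = 0.597264, PV = 11.049389
  t = 7.5000: CF_t = 18.500000, DF = 0.575676, PV = 10.650013
  t = 8.0000: CF_t = 18.500000, DF = 0.554869, PV = 10.265073
  t = 8.5000: CF_t = 18.500000, DF = 0.534813, PV = 9.894046
  t = 9.0000: CF_t = 18.500000, DF = 0.515483, PV = 9.536430
  t = 9.5000: CF_t = 18.500000, DF = 0.496851, PV = 9.191740
  t = 10.0000: CF_t = 1018.500000, DF = 0.478892, PV = 487.751850
Price P = sum_t PV_t = 735.972120
First compute Macaulay numerator sum_t t * PV_t:
  t * PV_t at t = 0.5000: 8.915663
  t * PV_t at t = 1.0000: 17.186820
  t * PV_t at t = 1.5000: 24.848414
  t * PV_t at t = 2.0000: 31.933705
  t * PV_t at t = 2.5000: 38.474343
  t * PV_t at t = 3.0000: 44.500445
  t * PV_t at t = 3.5000: 50.040661
  t * PV_t at t = 4.0000: 55.122242
  t * PV_t at t = 4.5000: 59.771106
  t * PV_t at t = 5.0000: 64.011894
  t * PV_t at t = 5.5000: 67.868032
  t * PV_t at t = 6.0000: 71.361787
  t * PV_t at t = 6.5000: 74.514315
  t * PV_t at t = 7.0000: 77.345721
  t * PV_t at t = 7.5000: 79.875099
  t * PV_t at t = 8.0000: 82.120584
  t * PV_t at t = 8.5000: 84.099393
  t * PV_t at t = 9.0000: 85.827871
  t * PV_t at t = 9.5000: 87.321529
  t * PV_t at t = 10.0000: 4877.518504
Macaulay duration D = 5982.658128 / 735.972120 = 8.128920
Modified duration = D / (1 + y/m) = 8.128920 / (1 + 0.037500) = 7.835103

Answer: Modified duration = 7.8351


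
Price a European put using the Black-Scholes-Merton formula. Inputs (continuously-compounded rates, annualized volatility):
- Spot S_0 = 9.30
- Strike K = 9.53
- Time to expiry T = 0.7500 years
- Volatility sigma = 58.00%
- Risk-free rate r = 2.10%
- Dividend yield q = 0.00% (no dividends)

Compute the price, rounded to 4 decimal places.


d1 = (ln(S/K) + (r - q + 0.5*sigma^2) * T) / (sigma * sqrt(T)) = 0.23386604
d2 = d1 - sigma * sqrt(T) = -0.26842869
exp(-rT) = 0.98437338; exp(-qT) = 1.00000000
P = K * exp(-rT) * N(-d2) - S_0 * exp(-qT) * N(-d1)
N(-d1) = 0.40754449; N(-d2) = 0.60581532
P = 9.5300 * 0.98437338 * 0.60581532 - 9.3000 * 1.00000000 * 0.40754449 = 1.8930

Answer: Price = 1.8930


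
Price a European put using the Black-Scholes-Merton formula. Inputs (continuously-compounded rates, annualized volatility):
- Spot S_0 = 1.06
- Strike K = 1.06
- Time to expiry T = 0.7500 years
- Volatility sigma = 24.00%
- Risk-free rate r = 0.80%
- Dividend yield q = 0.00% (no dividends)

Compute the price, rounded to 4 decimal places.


Answer: Price = 0.0843

Derivation:
d1 = (ln(S/K) + (r - q + 0.5*sigma^2) * T) / (sigma * sqrt(T)) = 0.13279056
d2 = d1 - sigma * sqrt(T) = -0.07505553
exp(-rT) = 0.99401796; exp(-qT) = 1.00000000
P = K * exp(-rT) * N(-d2) - S_0 * exp(-qT) * N(-d1)
N(-d1) = 0.44717951; N(-d2) = 0.52991474
P = 1.0600 * 0.99401796 * 0.52991474 - 1.0600 * 1.00000000 * 0.44717951 = 0.0843


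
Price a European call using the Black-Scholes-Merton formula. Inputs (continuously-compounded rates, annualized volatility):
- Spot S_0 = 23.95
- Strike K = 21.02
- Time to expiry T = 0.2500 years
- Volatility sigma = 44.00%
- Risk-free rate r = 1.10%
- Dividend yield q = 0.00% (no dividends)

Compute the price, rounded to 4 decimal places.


d1 = (ln(S/K) + (r - q + 0.5*sigma^2) * T) / (sigma * sqrt(T)) = 0.71565436
d2 = d1 - sigma * sqrt(T) = 0.49565436
exp(-rT) = 0.99725378; exp(-qT) = 1.00000000
C = S_0 * exp(-qT) * N(d1) - K * exp(-rT) * N(d2)
N(d1) = 0.76289760; N(d2) = 0.68993085
C = 23.9500 * 1.00000000 * 0.76289760 - 21.0200 * 0.99725378 * 0.68993085 = 3.8089

Answer: Price = 3.8089


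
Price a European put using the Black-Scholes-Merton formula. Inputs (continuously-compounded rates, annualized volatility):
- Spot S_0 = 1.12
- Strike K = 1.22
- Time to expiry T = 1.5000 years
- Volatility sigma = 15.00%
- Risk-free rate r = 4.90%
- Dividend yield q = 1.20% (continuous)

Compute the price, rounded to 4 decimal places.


Answer: Price = 0.0996

Derivation:
d1 = (ln(S/K) + (r - q + 0.5*sigma^2) * T) / (sigma * sqrt(T)) = -0.07156415
d2 = d1 - sigma * sqrt(T) = -0.25527588
exp(-rT) = 0.92913615; exp(-qT) = 0.98216103
P = K * exp(-rT) * N(-d2) - S_0 * exp(-qT) * N(-d1)
N(-d1) = 0.52852561; N(-d2) = 0.60074499
P = 1.2200 * 0.92913615 * 0.60074499 - 1.1200 * 0.98216103 * 0.52852561 = 0.0996


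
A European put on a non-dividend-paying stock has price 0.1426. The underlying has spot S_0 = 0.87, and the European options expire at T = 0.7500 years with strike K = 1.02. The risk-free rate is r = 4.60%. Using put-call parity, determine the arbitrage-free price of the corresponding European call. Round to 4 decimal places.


Answer: Call price = 0.0272

Derivation:
Put-call parity: C - P = S_0 * exp(-qT) - K * exp(-rT).
S_0 * exp(-qT) = 0.8700 * 1.00000000 = 0.87000000
K * exp(-rT) = 1.0200 * 0.96608834 = 0.98541011
C = P + S*exp(-qT) - K*exp(-rT)
C = 0.1426 + 0.87000000 - 0.98541011 = 0.0272


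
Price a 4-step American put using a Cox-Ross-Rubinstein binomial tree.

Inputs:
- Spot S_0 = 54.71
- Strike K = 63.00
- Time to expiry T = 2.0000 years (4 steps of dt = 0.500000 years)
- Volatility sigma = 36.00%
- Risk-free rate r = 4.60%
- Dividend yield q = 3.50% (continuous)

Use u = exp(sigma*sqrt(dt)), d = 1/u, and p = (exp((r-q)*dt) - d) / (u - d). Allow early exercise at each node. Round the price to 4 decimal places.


Answer: Price = V(0,0) = 15.4192

Derivation:
dt = T/N = 0.500000
u = exp(sigma*sqrt(dt)) = 1.289892; d = 1/u = 0.775259
p = (exp((r-q)*dt) - d) / (u - d) = 0.447418
Discount per step: exp(-r*dt) = 0.977262
Stock lattice S(k, i) with i counting down-moves:
  k=0: S(0,0) = 54.7100
  k=1: S(1,0) = 70.5700; S(1,1) = 42.4144
  k=2: S(2,0) = 91.0277; S(2,1) = 54.7100; S(2,2) = 32.8821
  k=3: S(3,0) = 117.4158; S(3,1) = 70.5700; S(3,2) = 42.4144; S(3,3) = 25.4922
  k=4: S(4,0) = 151.4537; S(4,1) = 91.0277; S(4,2) = 54.7100; S(4,3) = 32.8821; S(4,4) = 19.7630
Terminal payoffs V(N, i) = max(K - S_T, 0):
  V(4,0) = 0.000000; V(4,1) = 0.000000; V(4,2) = 8.290000; V(4,3) = 30.117861; V(4,4) = 43.236975
Backward induction: V(k, i) = exp(-r*dt) * [p * V(k+1, i) + (1-p) * V(k+1, i+1)]; then take max(V_cont, immediate exercise) for American.
  V(3,0) = exp(-r*dt) * [p*0.000000 + (1-p)*0.000000] = 0.000000; exercise = 0.000000; V(3,0) = max -> 0.000000
  V(3,1) = exp(-r*dt) * [p*0.000000 + (1-p)*8.290000] = 4.476742; exercise = 0.000000; V(3,1) = max -> 4.476742
  V(3,2) = exp(-r*dt) * [p*8.290000 + (1-p)*30.117861] = 19.888926; exercise = 20.585594; V(3,2) = max -> 20.585594
  V(3,3) = exp(-r*dt) * [p*30.117861 + (1-p)*43.236975] = 36.517603; exercise = 37.507834; V(3,3) = max -> 37.507834
  V(2,0) = exp(-r*dt) * [p*0.000000 + (1-p)*4.476742] = 2.417518; exercise = 0.000000; V(2,0) = max -> 2.417518
  V(2,1) = exp(-r*dt) * [p*4.476742 + (1-p)*20.585594] = 13.074009; exercise = 8.290000; V(2,1) = max -> 13.074009
  V(2,2) = exp(-r*dt) * [p*20.585594 + (1-p)*37.507834] = 29.255829; exercise = 30.117861; V(2,2) = max -> 30.117861
  V(1,0) = exp(-r*dt) * [p*2.417518 + (1-p)*13.074009] = 8.117238; exercise = 0.000000; V(1,0) = max -> 8.117238
  V(1,1) = exp(-r*dt) * [p*13.074009 + (1-p)*30.117861] = 21.980711; exercise = 20.585594; V(1,1) = max -> 21.980711
  V(0,0) = exp(-r*dt) * [p*8.117238 + (1-p)*21.980711] = 15.419186; exercise = 8.290000; V(0,0) = max -> 15.419186


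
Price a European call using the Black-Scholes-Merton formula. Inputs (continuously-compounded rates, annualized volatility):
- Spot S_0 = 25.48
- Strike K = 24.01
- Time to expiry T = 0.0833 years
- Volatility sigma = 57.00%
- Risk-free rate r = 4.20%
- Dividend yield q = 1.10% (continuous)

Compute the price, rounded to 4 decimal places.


Answer: Price = 2.4973

Derivation:
d1 = (ln(S/K) + (r - q + 0.5*sigma^2) * T) / (sigma * sqrt(T)) = 0.45916313
d2 = d1 - sigma * sqrt(T) = 0.29465121
exp(-rT) = 0.99650751; exp(-qT) = 0.99908412
C = S_0 * exp(-qT) * N(d1) - K * exp(-rT) * N(d2)
N(d1) = 0.67694149; N(d2) = 0.61586983
C = 25.4800 * 0.99908412 * 0.67694149 - 24.0100 * 0.99650751 * 0.61586983 = 2.4973


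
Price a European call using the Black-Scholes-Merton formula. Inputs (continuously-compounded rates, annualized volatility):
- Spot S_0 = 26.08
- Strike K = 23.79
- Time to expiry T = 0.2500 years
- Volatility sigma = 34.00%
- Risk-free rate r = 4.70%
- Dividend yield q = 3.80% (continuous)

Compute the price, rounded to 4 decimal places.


d1 = (ln(S/K) + (r - q + 0.5*sigma^2) * T) / (sigma * sqrt(T)) = 0.63884360
d2 = d1 - sigma * sqrt(T) = 0.46884360
exp(-rT) = 0.98831876; exp(-qT) = 0.99054498
C = S_0 * exp(-qT) * N(d1) - K * exp(-rT) * N(d2)
N(d1) = 0.73853766; N(d2) = 0.68040929
C = 26.0800 * 0.99054498 * 0.73853766 - 23.7900 * 0.98831876 * 0.68040929 = 3.0811

Answer: Price = 3.0811


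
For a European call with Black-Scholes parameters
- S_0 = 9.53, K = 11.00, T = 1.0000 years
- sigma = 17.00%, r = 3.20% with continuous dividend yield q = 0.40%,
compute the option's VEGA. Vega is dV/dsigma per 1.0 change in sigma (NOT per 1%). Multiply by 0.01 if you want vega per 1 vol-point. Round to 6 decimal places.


d1 = -0.5941209125; d2 = -0.7641209125
phi(d1) = 0.3343963334; exp(-qT) = 0.9960079893; exp(-rT) = 0.9685065821
Vega = S * exp(-qT) * phi(d1) * sqrt(T) = 9.5300 * 0.9960079893 * 0.3343963334 * 1.0000000000 = 3.174075

Answer: Vega = 3.174075


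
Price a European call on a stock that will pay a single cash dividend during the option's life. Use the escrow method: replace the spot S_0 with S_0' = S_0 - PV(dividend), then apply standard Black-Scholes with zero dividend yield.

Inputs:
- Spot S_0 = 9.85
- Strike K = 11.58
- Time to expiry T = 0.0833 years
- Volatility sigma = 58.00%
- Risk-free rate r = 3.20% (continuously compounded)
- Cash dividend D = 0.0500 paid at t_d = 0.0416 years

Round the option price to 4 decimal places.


Answer: Price = 0.1535

Derivation:
PV(D) = D * exp(-r * t_d) = 0.0500 * 0.99866969 = 0.04993348
S_0' = S_0 - PV(D) = 9.8500 - 0.04993348 = 9.80006652
d1 = (ln(S_0'/K) + (r + sigma^2/2)*T) / (sigma*sqrt(T)) = -0.89734381
d2 = d1 - sigma*sqrt(T) = -1.06474190
exp(-rT) = 0.99733795
N(d1) = 0.18476774; N(d2) = 0.14349637
C = S_0' * N(d1) - K * exp(-rT) * N(d2) = 9.80006652 * 0.18476774 - 11.5800 * 0.99733795 * 0.14349637 = 0.1535


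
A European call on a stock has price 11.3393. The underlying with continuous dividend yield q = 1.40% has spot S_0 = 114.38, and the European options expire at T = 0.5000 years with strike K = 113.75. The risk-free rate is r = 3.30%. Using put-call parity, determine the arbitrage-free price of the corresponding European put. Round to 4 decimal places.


Answer: Put price = 9.6457

Derivation:
Put-call parity: C - P = S_0 * exp(-qT) - K * exp(-rT).
S_0 * exp(-qT) = 114.3800 * 0.99302444 = 113.58213578
K * exp(-rT) = 113.7500 * 0.98363538 = 111.88852441
P = C - S*exp(-qT) + K*exp(-rT)
P = 11.3393 - 113.58213578 + 111.88852441 = 9.6457


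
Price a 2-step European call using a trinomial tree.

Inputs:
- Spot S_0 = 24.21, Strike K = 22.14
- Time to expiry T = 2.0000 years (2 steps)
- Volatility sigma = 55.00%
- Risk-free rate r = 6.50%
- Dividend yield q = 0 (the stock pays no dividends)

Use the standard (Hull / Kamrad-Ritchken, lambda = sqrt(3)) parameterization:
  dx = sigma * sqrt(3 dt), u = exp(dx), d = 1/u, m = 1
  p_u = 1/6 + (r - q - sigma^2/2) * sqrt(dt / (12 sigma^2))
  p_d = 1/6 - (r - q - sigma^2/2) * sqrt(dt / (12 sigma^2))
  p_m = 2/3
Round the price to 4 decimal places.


dt = T/N = 1.000000; dx = sigma*sqrt(3*dt) = 0.952628
u = exp(dx) = 2.592514; d = 1/u = 0.385726
p_u = 0.121397, p_m = 0.666667, p_d = 0.211936
Discount per step: exp(-r*dt) = 0.937067
Stock lattice S(k, j) with j the centered position index:
  k=0: S(0,+0) = 24.2100
  k=1: S(1,-1) = 9.3384; S(1,+0) = 24.2100; S(1,+1) = 62.7648
  k=2: S(2,-2) = 3.6021; S(2,-1) = 9.3384; S(2,+0) = 24.2100; S(2,+1) = 62.7648; S(2,+2) = 162.7185
Terminal payoffs V(N, j) = max(S_T - K, 0):
  V(2,-2) = 0.000000; V(2,-1) = 0.000000; V(2,+0) = 2.070000; V(2,+1) = 40.624757; V(2,+2) = 140.578491
Backward induction: V(k, j) = exp(-r*dt) * [p_u * V(k+1, j+1) + p_m * V(k+1, j) + p_d * V(k+1, j-1)]
  V(1,-1) = exp(-r*dt) * [p_u*2.070000 + p_m*0.000000 + p_d*0.000000] = 0.235478
  V(1,+0) = exp(-r*dt) * [p_u*40.624757 + p_m*2.070000 + p_d*0.000000] = 5.914517
  V(1,+1) = exp(-r*dt) * [p_u*140.578491 + p_m*40.624757 + p_d*2.070000] = 41.781691
  V(0,+0) = exp(-r*dt) * [p_u*41.781691 + p_m*5.914517 + p_d*0.235478] = 8.494606

Answer: Price = V(0,0) = 8.4946


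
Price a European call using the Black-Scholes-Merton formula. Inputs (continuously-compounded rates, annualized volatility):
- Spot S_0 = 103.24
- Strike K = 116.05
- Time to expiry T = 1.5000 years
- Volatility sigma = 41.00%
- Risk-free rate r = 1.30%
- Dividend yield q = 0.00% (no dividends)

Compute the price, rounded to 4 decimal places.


Answer: Price = 16.6248

Derivation:
d1 = (ln(S/K) + (r - q + 0.5*sigma^2) * T) / (sigma * sqrt(T)) = 0.05697601
d2 = d1 - sigma * sqrt(T) = -0.44516939
exp(-rT) = 0.98068890; exp(-qT) = 1.00000000
C = S_0 * exp(-qT) * N(d1) - K * exp(-rT) * N(d2)
N(d1) = 0.52271785; N(d2) = 0.32809867
C = 103.2400 * 1.00000000 * 0.52271785 - 116.0500 * 0.98068890 * 0.32809867 = 16.6248


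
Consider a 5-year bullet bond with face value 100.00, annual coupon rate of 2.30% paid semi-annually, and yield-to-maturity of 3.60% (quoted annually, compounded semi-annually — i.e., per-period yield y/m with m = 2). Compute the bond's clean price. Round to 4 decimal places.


Answer: Price = 94.0997

Derivation:
Coupon per period c = face * coupon_rate / m = 1.150000
Periods per year m = 2; per-period yield y/m = 0.018000
Number of cashflows N = 10
Cashflows (t years, CF_t, discount factor 1/(1+y/m)^(m*t), PV):
  t = 0.5000: CF_t = 1.150000, DF = 0.982318, PV = 1.129666
  t = 1.0000: CF_t = 1.150000, DF = 0.964949, PV = 1.109692
  t = 1.5000: CF_t = 1.150000, DF = 0.947887, PV = 1.090070
  t = 2.0000: CF_t = 1.150000, DF = 0.931127, PV = 1.070796
  t = 2.5000: CF_t = 1.150000, DF = 0.914663, PV = 1.051862
  t = 3.0000: CF_t = 1.150000, DF = 0.898490, PV = 1.033264
  t = 3.5000: CF_t = 1.150000, DF = 0.882603, PV = 1.014994
  t = 4.0000: CF_t = 1.150000, DF = 0.866997, PV = 0.997047
  t = 4.5000: CF_t = 1.150000, DF = 0.851667, PV = 0.979417
  t = 5.0000: CF_t = 101.150000, DF = 0.836608, PV = 84.622939
Price P = sum_t PV_t = 94.099748


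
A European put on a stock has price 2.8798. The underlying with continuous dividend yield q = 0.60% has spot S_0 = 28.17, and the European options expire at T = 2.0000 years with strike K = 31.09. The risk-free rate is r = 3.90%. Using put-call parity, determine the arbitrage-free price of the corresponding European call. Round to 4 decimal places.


Answer: Call price = 1.9566

Derivation:
Put-call parity: C - P = S_0 * exp(-qT) - K * exp(-rT).
S_0 * exp(-qT) = 28.1700 * 0.98807171 = 27.83398015
K * exp(-rT) = 31.0900 * 0.92496443 = 28.75714402
C = P + S*exp(-qT) - K*exp(-rT)
C = 2.8798 + 27.83398015 - 28.75714402 = 1.9566


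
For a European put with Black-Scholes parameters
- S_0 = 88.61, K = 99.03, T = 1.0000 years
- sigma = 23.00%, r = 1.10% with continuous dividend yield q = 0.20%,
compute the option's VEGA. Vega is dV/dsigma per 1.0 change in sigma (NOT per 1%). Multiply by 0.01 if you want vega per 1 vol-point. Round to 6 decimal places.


Answer: Vega = 33.418262

Derivation:
d1 = -0.3292526803; d2 = -0.5592526803
phi(d1) = 0.3778937540; exp(-qT) = 0.9980019987; exp(-rT) = 0.9890602788
Vega = S * exp(-qT) * phi(d1) * sqrt(T) = 88.6100 * 0.9980019987 * 0.3778937540 * 1.0000000000 = 33.418262


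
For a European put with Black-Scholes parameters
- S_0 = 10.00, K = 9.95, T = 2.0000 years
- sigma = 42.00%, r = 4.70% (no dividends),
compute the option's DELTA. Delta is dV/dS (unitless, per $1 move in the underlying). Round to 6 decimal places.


Answer: Delta = -0.321438

Derivation:
d1 = 0.4636811332; d2 = -0.1302885630
phi(d1) = 0.3582806612; exp(-qT) = 1.0000000000; exp(-rT) = 0.9102827622
N(-d1) = 0.3214381082
Delta = -exp(-qT) * N(-d1) = -1.0000000000 * 0.3214381082 = -0.321438


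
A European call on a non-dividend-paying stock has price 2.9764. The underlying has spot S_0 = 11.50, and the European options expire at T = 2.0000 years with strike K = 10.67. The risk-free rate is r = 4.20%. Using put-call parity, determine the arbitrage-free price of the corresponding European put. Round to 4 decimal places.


Put-call parity: C - P = S_0 * exp(-qT) - K * exp(-rT).
S_0 * exp(-qT) = 11.5000 * 1.00000000 = 11.50000000
K * exp(-rT) = 10.6700 * 0.91943126 = 9.81033150
P = C - S*exp(-qT) + K*exp(-rT)
P = 2.9764 - 11.50000000 + 9.81033150 = 1.2867

Answer: Put price = 1.2867


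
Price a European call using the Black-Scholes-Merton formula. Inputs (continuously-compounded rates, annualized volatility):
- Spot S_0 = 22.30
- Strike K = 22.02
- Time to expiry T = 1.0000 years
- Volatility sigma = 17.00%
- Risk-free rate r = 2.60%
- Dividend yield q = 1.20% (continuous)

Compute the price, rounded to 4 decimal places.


Answer: Price = 1.7805

Derivation:
d1 = (ln(S/K) + (r - q + 0.5*sigma^2) * T) / (sigma * sqrt(T)) = 0.24167969
d2 = d1 - sigma * sqrt(T) = 0.07167969
exp(-rT) = 0.97433509; exp(-qT) = 0.98807171
C = S_0 * exp(-qT) * N(d1) - K * exp(-rT) * N(d2)
N(d1) = 0.59548582; N(d2) = 0.52857159
C = 22.3000 * 0.98807171 * 0.59548582 - 22.0200 * 0.97433509 * 0.52857159 = 1.7805


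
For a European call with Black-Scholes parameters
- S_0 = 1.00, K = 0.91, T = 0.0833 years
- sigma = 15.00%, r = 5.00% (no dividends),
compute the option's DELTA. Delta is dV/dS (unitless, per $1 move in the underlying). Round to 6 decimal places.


d1 = 2.2962996828; d2 = 2.2530070737
phi(d1) = 0.0285689547; exp(-qT) = 1.0000000000; exp(-rT) = 0.9958436616
N(d1) = 0.9891706239
Delta = exp(-qT) * N(d1) = 1.0000000000 * 0.9891706239 = 0.989171

Answer: Delta = 0.989171


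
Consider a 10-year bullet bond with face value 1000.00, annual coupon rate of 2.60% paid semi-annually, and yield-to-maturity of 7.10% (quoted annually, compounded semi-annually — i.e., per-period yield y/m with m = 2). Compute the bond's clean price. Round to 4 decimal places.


Answer: Price = 681.6628

Derivation:
Coupon per period c = face * coupon_rate / m = 13.000000
Periods per year m = 2; per-period yield y/m = 0.035500
Number of cashflows N = 20
Cashflows (t years, CF_t, discount factor 1/(1+y/m)^(m*t), PV):
  t = 0.5000: CF_t = 13.000000, DF = 0.965717, PV = 12.554322
  t = 1.0000: CF_t = 13.000000, DF = 0.932609, PV = 12.123922
  t = 1.5000: CF_t = 13.000000, DF = 0.900637, PV = 11.708278
  t = 2.0000: CF_t = 13.000000, DF = 0.869760, PV = 11.306884
  t = 2.5000: CF_t = 13.000000, DF = 0.839942, PV = 10.919251
  t = 3.0000: CF_t = 13.000000, DF = 0.811147, PV = 10.544906
  t = 3.5000: CF_t = 13.000000, DF = 0.783338, PV = 10.183396
  t = 4.0000: CF_t = 13.000000, DF = 0.756483, PV = 9.834279
  t = 4.5000: CF_t = 13.000000, DF = 0.730549, PV = 9.497131
  t = 5.0000: CF_t = 13.000000, DF = 0.705503, PV = 9.171541
  t = 5.5000: CF_t = 13.000000, DF = 0.681316, PV = 8.857114
  t = 6.0000: CF_t = 13.000000, DF = 0.657959, PV = 8.553466
  t = 6.5000: CF_t = 13.000000, DF = 0.635402, PV = 8.260228
  t = 7.0000: CF_t = 13.000000, DF = 0.613619, PV = 7.977043
  t = 7.5000: CF_t = 13.000000, DF = 0.592582, PV = 7.703566
  t = 8.0000: CF_t = 13.000000, DF = 0.572267, PV = 7.439465
  t = 8.5000: CF_t = 13.000000, DF = 0.552648, PV = 7.184418
  t = 9.0000: CF_t = 13.000000, DF = 0.533701, PV = 6.938115
  t = 9.5000: CF_t = 13.000000, DF = 0.515404, PV = 6.700256
  t = 10.0000: CF_t = 1013.000000, DF = 0.497735, PV = 504.205270
Price P = sum_t PV_t = 681.662850


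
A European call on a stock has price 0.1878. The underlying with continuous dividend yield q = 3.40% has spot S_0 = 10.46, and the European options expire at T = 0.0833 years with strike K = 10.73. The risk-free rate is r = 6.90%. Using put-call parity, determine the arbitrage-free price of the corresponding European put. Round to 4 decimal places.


Put-call parity: C - P = S_0 * exp(-qT) - K * exp(-rT).
S_0 * exp(-qT) = 10.4600 * 0.99717181 = 10.43041710
K * exp(-rT) = 10.7300 * 0.99426879 = 10.66850408
P = C - S*exp(-qT) + K*exp(-rT)
P = 0.1878 - 10.43041710 + 10.66850408 = 0.4259

Answer: Put price = 0.4259


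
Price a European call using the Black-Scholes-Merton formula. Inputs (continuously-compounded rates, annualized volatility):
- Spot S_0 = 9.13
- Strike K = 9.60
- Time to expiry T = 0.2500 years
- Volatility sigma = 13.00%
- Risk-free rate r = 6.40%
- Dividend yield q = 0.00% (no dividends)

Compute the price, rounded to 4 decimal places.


d1 = (ln(S/K) + (r - q + 0.5*sigma^2) * T) / (sigma * sqrt(T)) = -0.49361391
d2 = d1 - sigma * sqrt(T) = -0.55861391
exp(-rT) = 0.98412732; exp(-qT) = 1.00000000
C = S_0 * exp(-qT) * N(d1) - K * exp(-rT) * N(d2)
N(d1) = 0.31078944; N(d2) = 0.28821262
C = 9.1300 * 1.00000000 * 0.31078944 - 9.6000 * 0.98412732 * 0.28821262 = 0.1146

Answer: Price = 0.1146


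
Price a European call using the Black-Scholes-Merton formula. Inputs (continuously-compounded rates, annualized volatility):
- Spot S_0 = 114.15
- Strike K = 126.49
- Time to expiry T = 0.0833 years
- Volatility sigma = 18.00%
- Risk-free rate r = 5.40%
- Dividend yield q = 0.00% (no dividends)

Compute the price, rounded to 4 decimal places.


d1 = (ln(S/K) + (r - q + 0.5*sigma^2) * T) / (sigma * sqrt(T)) = -1.86333231
d2 = d1 - sigma * sqrt(T) = -1.91528344
exp(-rT) = 0.99551190; exp(-qT) = 1.00000000
C = S_0 * exp(-qT) * N(d1) - K * exp(-rT) * N(d2)
N(d1) = 0.03120776; N(d2) = 0.02772818
C = 114.1500 * 1.00000000 * 0.03120776 - 126.4900 * 0.99551190 * 0.02772818 = 0.0708

Answer: Price = 0.0708


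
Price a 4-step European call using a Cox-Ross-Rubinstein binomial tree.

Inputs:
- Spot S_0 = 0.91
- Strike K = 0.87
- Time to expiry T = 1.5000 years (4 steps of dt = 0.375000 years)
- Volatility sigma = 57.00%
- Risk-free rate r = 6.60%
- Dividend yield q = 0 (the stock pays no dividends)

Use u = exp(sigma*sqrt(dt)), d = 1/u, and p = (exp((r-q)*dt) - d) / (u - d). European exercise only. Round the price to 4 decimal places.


dt = T/N = 0.375000
u = exp(sigma*sqrt(dt)) = 1.417723; d = 1/u = 0.705356
p = (exp((r-q)*dt) - d) / (u - d) = 0.448789
Discount per step: exp(-r*dt) = 0.975554
Stock lattice S(k, i) with i counting down-moves:
  k=0: S(0,0) = 0.9100
  k=1: S(1,0) = 1.2901; S(1,1) = 0.6419
  k=2: S(2,0) = 1.8290; S(2,1) = 0.9100; S(2,2) = 0.4527
  k=3: S(3,0) = 2.5931; S(3,1) = 1.2901; S(3,2) = 0.6419; S(3,3) = 0.3194
  k=4: S(4,0) = 3.6763; S(4,1) = 1.8290; S(4,2) = 0.9100; S(4,3) = 0.4527; S(4,4) = 0.2253
Terminal payoffs V(N, i) = max(S_T - K, 0):
  V(4,0) = 2.806269; V(4,1) = 0.959045; V(4,2) = 0.040000; V(4,3) = 0.000000; V(4,4) = 0.000000
Backward induction: V(k, i) = exp(-r*dt) * [p * V(k+1, i) + (1-p) * V(k+1, i+1)].
  V(3,0) = exp(-r*dt) * [p*2.806269 + (1-p)*0.959045] = 1.744348
  V(3,1) = exp(-r*dt) * [p*0.959045 + (1-p)*0.040000] = 0.441396
  V(3,2) = exp(-r*dt) * [p*0.040000 + (1-p)*0.000000] = 0.017513
  V(3,3) = exp(-r*dt) * [p*0.000000 + (1-p)*0.000000] = 0.000000
  V(2,0) = exp(-r*dt) * [p*1.744348 + (1-p)*0.441396] = 1.001061
  V(2,1) = exp(-r*dt) * [p*0.441396 + (1-p)*0.017513] = 0.202668
  V(2,2) = exp(-r*dt) * [p*0.017513 + (1-p)*0.000000] = 0.007667
  V(1,0) = exp(-r*dt) * [p*1.001061 + (1-p)*0.202668] = 0.547265
  V(1,1) = exp(-r*dt) * [p*0.202668 + (1-p)*0.007667] = 0.092855
  V(0,0) = exp(-r*dt) * [p*0.547265 + (1-p)*0.092855] = 0.289534

Answer: Price = V(0,0) = 0.2895


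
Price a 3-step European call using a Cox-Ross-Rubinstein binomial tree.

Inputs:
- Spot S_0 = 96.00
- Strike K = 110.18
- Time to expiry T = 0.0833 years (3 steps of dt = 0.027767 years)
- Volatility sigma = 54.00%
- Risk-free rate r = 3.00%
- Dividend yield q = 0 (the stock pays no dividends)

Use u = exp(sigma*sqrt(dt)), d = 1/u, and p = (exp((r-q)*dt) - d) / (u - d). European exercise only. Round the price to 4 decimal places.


Answer: Price = V(0,0) = 1.7407

Derivation:
dt = T/N = 0.027767
u = exp(sigma*sqrt(dt)) = 1.094155; d = 1/u = 0.913948
p = (exp((r-q)*dt) - d) / (u - d) = 0.482144
Discount per step: exp(-r*dt) = 0.999167
Stock lattice S(k, i) with i counting down-moves:
  k=0: S(0,0) = 96.0000
  k=1: S(1,0) = 105.0388; S(1,1) = 87.7390
  k=2: S(2,0) = 114.9287; S(2,1) = 96.0000; S(2,2) = 80.1888
  k=3: S(3,0) = 125.7498; S(3,1) = 105.0388; S(3,2) = 87.7390; S(3,3) = 73.2884
Terminal payoffs V(N, i) = max(S_T - K, 0):
  V(3,0) = 15.569796; V(3,1) = 0.000000; V(3,2) = 0.000000; V(3,3) = 0.000000
Backward induction: V(k, i) = exp(-r*dt) * [p * V(k+1, i) + (1-p) * V(k+1, i+1)].
  V(2,0) = exp(-r*dt) * [p*15.569796 + (1-p)*0.000000] = 7.500634
  V(2,1) = exp(-r*dt) * [p*0.000000 + (1-p)*0.000000] = 0.000000
  V(2,2) = exp(-r*dt) * [p*0.000000 + (1-p)*0.000000] = 0.000000
  V(1,0) = exp(-r*dt) * [p*7.500634 + (1-p)*0.000000] = 3.613375
  V(1,1) = exp(-r*dt) * [p*0.000000 + (1-p)*0.000000] = 0.000000
  V(0,0) = exp(-r*dt) * [p*3.613375 + (1-p)*0.000000] = 1.740717


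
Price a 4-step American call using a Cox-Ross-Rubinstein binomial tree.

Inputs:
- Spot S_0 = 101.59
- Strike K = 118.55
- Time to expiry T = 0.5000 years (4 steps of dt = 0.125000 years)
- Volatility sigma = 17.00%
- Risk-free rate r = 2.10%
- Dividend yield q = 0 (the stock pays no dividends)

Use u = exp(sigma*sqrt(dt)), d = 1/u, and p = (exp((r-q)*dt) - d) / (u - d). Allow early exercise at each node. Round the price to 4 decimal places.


dt = T/N = 0.125000
u = exp(sigma*sqrt(dt)) = 1.061947; d = 1/u = 0.941667
p = (exp((r-q)*dt) - d) / (u - d) = 0.506831
Discount per step: exp(-r*dt) = 0.997378
Stock lattice S(k, i) with i counting down-moves:
  k=0: S(0,0) = 101.5900
  k=1: S(1,0) = 107.8832; S(1,1) = 95.6639
  k=2: S(2,0) = 114.5662; S(2,1) = 101.5900; S(2,2) = 90.0835
  k=3: S(3,0) = 121.6633; S(3,1) = 107.8832; S(3,2) = 95.6639; S(3,3) = 84.8286
  k=4: S(4,0) = 129.2000; S(4,1) = 114.5662; S(4,2) = 101.5900; S(4,3) = 90.0835; S(4,4) = 79.8803
Terminal payoffs V(N, i) = max(S_T - K, 0):
  V(4,0) = 10.649977; V(4,1) = 0.000000; V(4,2) = 0.000000; V(4,3) = 0.000000; V(4,4) = 0.000000
Backward induction: V(k, i) = exp(-r*dt) * [p * V(k+1, i) + (1-p) * V(k+1, i+1)]; then take max(V_cont, immediate exercise) for American.
  V(3,0) = exp(-r*dt) * [p*10.649977 + (1-p)*0.000000] = 5.383589; exercise = 3.113293; V(3,0) = max -> 5.383589
  V(3,1) = exp(-r*dt) * [p*0.000000 + (1-p)*0.000000] = 0.000000; exercise = 0.000000; V(3,1) = max -> 0.000000
  V(3,2) = exp(-r*dt) * [p*0.000000 + (1-p)*0.000000] = 0.000000; exercise = 0.000000; V(3,2) = max -> 0.000000
  V(3,3) = exp(-r*dt) * [p*0.000000 + (1-p)*0.000000] = 0.000000; exercise = 0.000000; V(3,3) = max -> 0.000000
  V(2,0) = exp(-r*dt) * [p*5.383589 + (1-p)*0.000000] = 2.721418; exercise = 0.000000; V(2,0) = max -> 2.721418
  V(2,1) = exp(-r*dt) * [p*0.000000 + (1-p)*0.000000] = 0.000000; exercise = 0.000000; V(2,1) = max -> 0.000000
  V(2,2) = exp(-r*dt) * [p*0.000000 + (1-p)*0.000000] = 0.000000; exercise = 0.000000; V(2,2) = max -> 0.000000
  V(1,0) = exp(-r*dt) * [p*2.721418 + (1-p)*0.000000] = 1.375683; exercise = 0.000000; V(1,0) = max -> 1.375683
  V(1,1) = exp(-r*dt) * [p*0.000000 + (1-p)*0.000000] = 0.000000; exercise = 0.000000; V(1,1) = max -> 0.000000
  V(0,0) = exp(-r*dt) * [p*1.375683 + (1-p)*0.000000] = 0.695411; exercise = 0.000000; V(0,0) = max -> 0.695411

Answer: Price = V(0,0) = 0.6954


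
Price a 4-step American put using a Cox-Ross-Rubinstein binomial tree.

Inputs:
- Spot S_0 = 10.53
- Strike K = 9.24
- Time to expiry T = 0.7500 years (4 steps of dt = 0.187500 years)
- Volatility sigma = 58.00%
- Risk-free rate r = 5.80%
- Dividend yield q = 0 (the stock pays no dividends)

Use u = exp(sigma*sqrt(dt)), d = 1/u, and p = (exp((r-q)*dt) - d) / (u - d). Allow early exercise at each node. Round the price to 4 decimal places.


dt = T/N = 0.187500
u = exp(sigma*sqrt(dt)) = 1.285500; d = 1/u = 0.777908
p = (exp((r-q)*dt) - d) / (u - d) = 0.459083
Discount per step: exp(-r*dt) = 0.989184
Stock lattice S(k, i) with i counting down-moves:
  k=0: S(0,0) = 10.5300
  k=1: S(1,0) = 13.5363; S(1,1) = 8.1914
  k=2: S(2,0) = 17.4009; S(2,1) = 10.5300; S(2,2) = 6.3721
  k=3: S(3,0) = 22.3689; S(3,1) = 13.5363; S(3,2) = 8.1914; S(3,3) = 4.9569
  k=4: S(4,0) = 28.7552; S(4,1) = 17.4009; S(4,2) = 10.5300; S(4,3) = 6.3721; S(4,4) = 3.8560
Terminal payoffs V(N, i) = max(K - S_T, 0):
  V(4,0) = 0.000000; V(4,1) = 0.000000; V(4,2) = 0.000000; V(4,3) = 2.867871; V(4,4) = 5.383967
Backward induction: V(k, i) = exp(-r*dt) * [p * V(k+1, i) + (1-p) * V(k+1, i+1)]; then take max(V_cont, immediate exercise) for American.
  V(3,0) = exp(-r*dt) * [p*0.000000 + (1-p)*0.000000] = 0.000000; exercise = 0.000000; V(3,0) = max -> 0.000000
  V(3,1) = exp(-r*dt) * [p*0.000000 + (1-p)*0.000000] = 0.000000; exercise = 0.000000; V(3,1) = max -> 0.000000
  V(3,2) = exp(-r*dt) * [p*0.000000 + (1-p)*2.867871] = 1.534502; exercise = 1.048632; V(3,2) = max -> 1.534502
  V(3,3) = exp(-r*dt) * [p*2.867871 + (1-p)*5.383967] = 4.183131; exercise = 4.283072; V(3,3) = max -> 4.283072
  V(2,0) = exp(-r*dt) * [p*0.000000 + (1-p)*0.000000] = 0.000000; exercise = 0.000000; V(2,0) = max -> 0.000000
  V(2,1) = exp(-r*dt) * [p*0.000000 + (1-p)*1.534502] = 0.821061; exercise = 0.000000; V(2,1) = max -> 0.821061
  V(2,2) = exp(-r*dt) * [p*1.534502 + (1-p)*4.283072] = 2.988573; exercise = 2.867871; V(2,2) = max -> 2.988573
  V(1,0) = exp(-r*dt) * [p*0.000000 + (1-p)*0.821061] = 0.439322; exercise = 0.000000; V(1,0) = max -> 0.439322
  V(1,1) = exp(-r*dt) * [p*0.821061 + (1-p)*2.988573] = 1.971944; exercise = 1.048632; V(1,1) = max -> 1.971944
  V(0,0) = exp(-r*dt) * [p*0.439322 + (1-p)*1.971944] = 1.254625; exercise = 0.000000; V(0,0) = max -> 1.254625

Answer: Price = V(0,0) = 1.2546


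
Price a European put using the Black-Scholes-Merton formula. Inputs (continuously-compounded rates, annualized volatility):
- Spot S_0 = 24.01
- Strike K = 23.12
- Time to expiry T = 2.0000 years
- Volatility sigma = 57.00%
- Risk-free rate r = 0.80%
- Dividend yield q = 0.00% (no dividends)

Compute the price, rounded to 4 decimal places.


d1 = (ln(S/K) + (r - q + 0.5*sigma^2) * T) / (sigma * sqrt(T)) = 0.46975754
d2 = d1 - sigma * sqrt(T) = -0.33634419
exp(-rT) = 0.98412732; exp(-qT) = 1.00000000
P = K * exp(-rT) * N(-d2) - S_0 * exp(-qT) * N(-d1)
N(-d1) = 0.31926413; N(-d2) = 0.63169433
P = 23.1200 * 0.98412732 * 0.63169433 - 24.0100 * 1.00000000 * 0.31926413 = 6.7074

Answer: Price = 6.7074


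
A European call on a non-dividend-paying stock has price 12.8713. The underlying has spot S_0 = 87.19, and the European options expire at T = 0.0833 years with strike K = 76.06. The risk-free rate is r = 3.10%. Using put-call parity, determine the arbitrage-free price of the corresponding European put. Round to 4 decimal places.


Put-call parity: C - P = S_0 * exp(-qT) - K * exp(-rT).
S_0 * exp(-qT) = 87.1900 * 1.00000000 = 87.19000000
K * exp(-rT) = 76.0600 * 0.99742103 = 75.86384364
P = C - S*exp(-qT) + K*exp(-rT)
P = 12.8713 - 87.19000000 + 75.86384364 = 1.5451

Answer: Put price = 1.5451


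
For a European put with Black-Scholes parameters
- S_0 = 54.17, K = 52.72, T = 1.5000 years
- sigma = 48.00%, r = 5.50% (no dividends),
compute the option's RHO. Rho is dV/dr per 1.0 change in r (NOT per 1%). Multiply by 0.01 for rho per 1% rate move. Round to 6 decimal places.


Answer: Rho = -39.524330

Derivation:
d1 = 0.4804271997; d2 = -0.1074503386
phi(d1) = 0.3554595995; exp(-qT) = 1.0000000000; exp(-rT) = 0.9208114379
N(-d2) = 0.5427841394
Rho = -K*T*exp(-rT)*N(-d2) = -52.7200 * 1.5000 * 0.9208114379 * 0.5427841394 = -39.524330


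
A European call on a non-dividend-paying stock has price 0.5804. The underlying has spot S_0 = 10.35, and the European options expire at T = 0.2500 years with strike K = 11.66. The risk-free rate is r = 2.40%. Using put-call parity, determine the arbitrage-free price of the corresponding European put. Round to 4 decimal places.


Answer: Put price = 1.8206

Derivation:
Put-call parity: C - P = S_0 * exp(-qT) - K * exp(-rT).
S_0 * exp(-qT) = 10.3500 * 1.00000000 = 10.35000000
K * exp(-rT) = 11.6600 * 0.99401796 = 11.59024946
P = C - S*exp(-qT) + K*exp(-rT)
P = 0.5804 - 10.35000000 + 11.59024946 = 1.8206


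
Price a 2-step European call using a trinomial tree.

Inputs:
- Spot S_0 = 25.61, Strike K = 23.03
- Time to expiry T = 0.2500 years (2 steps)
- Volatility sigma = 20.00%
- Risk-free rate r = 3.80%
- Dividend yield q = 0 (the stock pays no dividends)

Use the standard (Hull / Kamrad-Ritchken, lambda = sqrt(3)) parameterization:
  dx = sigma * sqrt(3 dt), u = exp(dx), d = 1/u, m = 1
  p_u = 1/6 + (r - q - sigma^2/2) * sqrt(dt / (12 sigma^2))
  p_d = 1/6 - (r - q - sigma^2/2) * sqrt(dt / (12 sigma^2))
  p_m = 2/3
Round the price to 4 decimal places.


dt = T/N = 0.125000; dx = sigma*sqrt(3*dt) = 0.122474
u = exp(dx) = 1.130290; d = 1/u = 0.884728
p_u = 0.175852, p_m = 0.666667, p_d = 0.157481
Discount per step: exp(-r*dt) = 0.995261
Stock lattice S(k, j) with j the centered position index:
  k=0: S(0,+0) = 25.6100
  k=1: S(1,-1) = 22.6579; S(1,+0) = 25.6100; S(1,+1) = 28.9467
  k=2: S(2,-2) = 20.0461; S(2,-1) = 22.6579; S(2,+0) = 25.6100; S(2,+1) = 28.9467; S(2,+2) = 32.7182
Terminal payoffs V(N, j) = max(S_T - K, 0):
  V(2,-2) = 0.000000; V(2,-1) = 0.000000; V(2,+0) = 2.580000; V(2,+1) = 5.916734; V(2,+2) = 9.688212
Backward induction: V(k, j) = exp(-r*dt) * [p_u * V(k+1, j+1) + p_m * V(k+1, j) + p_d * V(k+1, j-1)]
  V(1,-1) = exp(-r*dt) * [p_u*2.580000 + p_m*0.000000 + p_d*0.000000] = 0.451549
  V(1,+0) = exp(-r*dt) * [p_u*5.916734 + p_m*2.580000 + p_d*0.000000] = 2.747390
  V(1,+1) = exp(-r*dt) * [p_u*9.688212 + p_m*5.916734 + p_d*2.580000] = 6.025794
  V(0,+0) = exp(-r*dt) * [p_u*6.025794 + p_m*2.747390 + p_d*0.451549] = 2.948315

Answer: Price = V(0,0) = 2.9483


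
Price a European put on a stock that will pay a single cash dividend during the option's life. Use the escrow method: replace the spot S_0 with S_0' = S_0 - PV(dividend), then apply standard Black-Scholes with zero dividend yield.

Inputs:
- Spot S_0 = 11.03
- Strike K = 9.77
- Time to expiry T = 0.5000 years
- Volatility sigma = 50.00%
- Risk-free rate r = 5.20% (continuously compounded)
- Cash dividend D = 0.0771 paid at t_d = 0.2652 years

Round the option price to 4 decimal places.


Answer: Price = 0.8294

Derivation:
PV(D) = D * exp(-r * t_d) = 0.0771 * 0.98630425 = 0.07604406
S_0' = S_0 - PV(D) = 11.0300 - 0.07604406 = 10.95395594
d1 = (ln(S_0'/K) + (r + sigma^2/2)*T) / (sigma*sqrt(T)) = 0.57384317
d2 = d1 - sigma*sqrt(T) = 0.22028978
exp(-rT) = 0.97433509
N(-d1) = 0.28303697; N(-d2) = 0.41282274
P = K * exp(-rT) * N(-d2) - S_0' * N(-d1) = 9.7700 * 0.97433509 * 0.41282274 - 10.95395594 * 0.28303697 = 0.8294


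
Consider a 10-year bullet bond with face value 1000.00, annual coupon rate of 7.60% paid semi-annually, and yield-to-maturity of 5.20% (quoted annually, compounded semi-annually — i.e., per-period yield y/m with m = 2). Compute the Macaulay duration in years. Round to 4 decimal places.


Coupon per period c = face * coupon_rate / m = 38.000000
Periods per year m = 2; per-period yield y/m = 0.026000
Number of cashflows N = 20
Cashflows (t years, CF_t, discount factor 1/(1+y/m)^(m*t), PV):
  t = 0.5000: CF_t = 38.000000, DF = 0.974659, PV = 37.037037
  t = 1.0000: CF_t = 38.000000, DF = 0.949960, PV = 36.098477
  t = 1.5000: CF_t = 38.000000, DF = 0.925887, PV = 35.183700
  t = 2.0000: CF_t = 38.000000, DF = 0.902424, PV = 34.292106
  t = 2.5000: CF_t = 38.000000, DF = 0.879555, PV = 33.423105
  t = 3.0000: CF_t = 38.000000, DF = 0.857266, PV = 32.576126
  t = 3.5000: CF_t = 38.000000, DF = 0.835542, PV = 31.750610
  t = 4.0000: CF_t = 38.000000, DF = 0.814369, PV = 30.946013
  t = 4.5000: CF_t = 38.000000, DF = 0.793732, PV = 30.161807
  t = 5.0000: CF_t = 38.000000, DF = 0.773618, PV = 29.397472
  t = 5.5000: CF_t = 38.000000, DF = 0.754013, PV = 28.652507
  t = 6.0000: CF_t = 38.000000, DF = 0.734906, PV = 27.926420
  t = 6.5000: CF_t = 38.000000, DF = 0.716282, PV = 27.218733
  t = 7.0000: CF_t = 38.000000, DF = 0.698131, PV = 26.528980
  t = 7.5000: CF_t = 38.000000, DF = 0.680440, PV = 25.856705
  t = 8.0000: CF_t = 38.000000, DF = 0.663197, PV = 25.201467
  t = 8.5000: CF_t = 38.000000, DF = 0.646390, PV = 24.562833
  t = 9.0000: CF_t = 38.000000, DF = 0.630010, PV = 23.940383
  t = 9.5000: CF_t = 38.000000, DF = 0.614045, PV = 23.333707
  t = 10.0000: CF_t = 1038.000000, DF = 0.598484, PV = 621.226735
Price P = sum_t PV_t = 1185.314924
Macaulay numerator sum_t t * PV_t:
  t * PV_t at t = 0.5000: 18.518519
  t * PV_t at t = 1.0000: 36.098477
  t * PV_t at t = 1.5000: 52.775551
  t * PV_t at t = 2.0000: 68.584211
  t * PV_t at t = 2.5000: 83.557762
  t * PV_t at t = 3.0000: 97.728377
  t * PV_t at t = 3.5000: 111.127134
  t * PV_t at t = 4.0000: 123.784054
  t * PV_t at t = 4.5000: 135.728129
  t * PV_t at t = 5.0000: 146.987361
  t * PV_t at t = 5.5000: 157.588789
  t * PV_t at t = 6.0000: 167.558521
  t * PV_t at t = 6.5000: 176.921765
  t * PV_t at t = 7.0000: 185.702857
  t * PV_t at t = 7.5000: 193.925289
  t * PV_t at t = 8.0000: 201.611737
  t * PV_t at t = 8.5000: 208.784084
  t * PV_t at t = 9.0000: 215.463451
  t * PV_t at t = 9.5000: 221.670217
  t * PV_t at t = 10.0000: 6212.267355
Macaulay duration D = (sum_t t * PV_t) / P = 8816.383641 / 1185.314924 = 7.438009

Answer: Macaulay duration = 7.4380 years


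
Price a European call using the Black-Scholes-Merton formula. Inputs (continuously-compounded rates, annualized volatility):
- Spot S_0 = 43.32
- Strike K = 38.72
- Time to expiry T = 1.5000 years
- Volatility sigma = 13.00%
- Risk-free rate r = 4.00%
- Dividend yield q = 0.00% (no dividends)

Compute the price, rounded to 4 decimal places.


d1 = (ln(S/K) + (r - q + 0.5*sigma^2) * T) / (sigma * sqrt(T)) = 1.16151764
d2 = d1 - sigma * sqrt(T) = 1.00230080
exp(-rT) = 0.94176453; exp(-qT) = 1.00000000
C = S_0 * exp(-qT) * N(d1) - K * exp(-rT) * N(d2)
N(d1) = 0.87728427; N(d2) = 0.84190083
C = 43.3200 * 1.00000000 * 0.87728427 - 38.7200 * 0.94176453 * 0.84190083 = 7.3039

Answer: Price = 7.3039


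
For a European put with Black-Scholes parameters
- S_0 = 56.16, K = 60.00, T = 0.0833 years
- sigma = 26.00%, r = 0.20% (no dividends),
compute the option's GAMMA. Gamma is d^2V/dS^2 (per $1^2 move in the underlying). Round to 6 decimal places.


d1 = -0.8416474259; d2 = -0.9166879483
phi(d1) = 0.2799557489; exp(-qT) = 1.0000000000; exp(-rT) = 0.9998334139
Gamma = exp(-qT) * phi(d1) / (S * sigma * sqrt(T)) = 1.0000000000 * 0.2799557489 / (56.1600 * 0.2600 * 0.2886173938) = 0.066430

Answer: Gamma = 0.066430


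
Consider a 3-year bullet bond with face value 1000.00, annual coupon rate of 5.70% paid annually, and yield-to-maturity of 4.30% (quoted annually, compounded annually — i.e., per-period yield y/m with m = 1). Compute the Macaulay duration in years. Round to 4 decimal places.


Answer: Macaulay duration = 2.8443 years

Derivation:
Coupon per period c = face * coupon_rate / m = 57.000000
Periods per year m = 1; per-period yield y/m = 0.043000
Number of cashflows N = 3
Cashflows (t years, CF_t, discount factor 1/(1+y/m)^(m*t), PV):
  t = 1.0000: CF_t = 57.000000, DF = 0.958773, PV = 54.650048
  t = 2.0000: CF_t = 57.000000, DF = 0.919245, PV = 52.396978
  t = 3.0000: CF_t = 1057.000000, DF = 0.881347, PV = 931.584088
Price P = sum_t PV_t = 1038.631114
Macaulay numerator sum_t t * PV_t:
  t * PV_t at t = 1.0000: 54.650048
  t * PV_t at t = 2.0000: 104.793956
  t * PV_t at t = 3.0000: 2794.752265
Macaulay duration D = (sum_t t * PV_t) / P = 2954.196268 / 1038.631114 = 2.844317
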